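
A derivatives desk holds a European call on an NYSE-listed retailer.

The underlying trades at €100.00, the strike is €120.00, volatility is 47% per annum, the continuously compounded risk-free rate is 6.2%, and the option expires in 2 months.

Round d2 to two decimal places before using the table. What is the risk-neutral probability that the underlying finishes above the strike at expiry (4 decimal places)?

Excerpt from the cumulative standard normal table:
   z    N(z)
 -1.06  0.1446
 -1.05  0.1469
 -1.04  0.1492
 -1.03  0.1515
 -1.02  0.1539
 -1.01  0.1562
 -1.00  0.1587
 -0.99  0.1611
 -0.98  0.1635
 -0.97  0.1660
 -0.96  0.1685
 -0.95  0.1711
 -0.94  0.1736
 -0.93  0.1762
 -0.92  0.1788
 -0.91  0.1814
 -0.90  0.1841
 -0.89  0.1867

0.1611

T = 0.1667;  σ√T = 0.1919
d₁ = [ln(100/120) + (0.062 + ½·0.47²)·0.1667] / (σ√T) = (-0.1823 + 0.0287) / 0.1919 = -0.8004 ⇒ -0.80
d₂ = -0.8004 − 0.1919 = -0.9923 ⇒ -0.99
Risk-neutral Pr[S_T > K] = N(d₂) = N(-0.99) = 0.1611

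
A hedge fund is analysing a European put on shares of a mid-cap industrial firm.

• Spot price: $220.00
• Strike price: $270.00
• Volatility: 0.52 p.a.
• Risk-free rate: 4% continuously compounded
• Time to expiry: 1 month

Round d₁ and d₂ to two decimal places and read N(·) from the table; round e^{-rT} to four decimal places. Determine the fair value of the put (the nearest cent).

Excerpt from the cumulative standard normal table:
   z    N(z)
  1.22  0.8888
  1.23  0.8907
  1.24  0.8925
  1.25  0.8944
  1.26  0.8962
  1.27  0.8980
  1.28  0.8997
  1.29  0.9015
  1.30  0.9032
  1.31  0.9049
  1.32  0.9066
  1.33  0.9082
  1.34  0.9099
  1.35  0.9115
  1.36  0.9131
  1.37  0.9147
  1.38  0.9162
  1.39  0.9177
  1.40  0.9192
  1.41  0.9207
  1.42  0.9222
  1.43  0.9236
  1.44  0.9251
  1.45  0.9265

$50.61

σ√T = 0.52·√0.08333 = 0.1501
d₁ = [ln(220/270) + (0.04 + 0.52²/2)·0.08333] / 0.1501 = [-0.2048 + 0.0146] / 0.1501 = -1.2670 → -1.27
d₂ = d₁ − σ√T = -1.2670 − 0.1501 = -1.4171 → -1.42
exp(−rT) = exp(−0.04·0.08333) = 0.9967
N(−d₂) = N(1.42) = 0.9222;  N(−d₁) = N(1.27) = 0.8980
P = 270·0.9967·0.9222 − 220·0.8980 = 248.1723 − 197.5600 = 50.6123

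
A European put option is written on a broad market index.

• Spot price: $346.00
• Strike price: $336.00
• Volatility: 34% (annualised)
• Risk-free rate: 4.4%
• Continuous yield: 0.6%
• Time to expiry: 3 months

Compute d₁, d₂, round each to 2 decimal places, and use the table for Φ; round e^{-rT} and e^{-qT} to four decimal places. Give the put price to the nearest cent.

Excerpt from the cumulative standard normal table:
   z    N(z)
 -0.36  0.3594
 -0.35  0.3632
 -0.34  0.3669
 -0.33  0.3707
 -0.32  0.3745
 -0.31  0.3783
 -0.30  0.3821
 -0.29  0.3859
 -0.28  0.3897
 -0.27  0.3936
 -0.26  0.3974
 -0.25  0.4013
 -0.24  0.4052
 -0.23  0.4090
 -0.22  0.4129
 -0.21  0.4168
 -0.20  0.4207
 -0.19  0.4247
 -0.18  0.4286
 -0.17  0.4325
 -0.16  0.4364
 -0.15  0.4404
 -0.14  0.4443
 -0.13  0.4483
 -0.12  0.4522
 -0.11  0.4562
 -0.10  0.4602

T = 0.25;  σ√T = 0.1700
d₁ = [ln(346/336) + (0.044 − 0.006 + 0.34²/2)·0.25] / 0.1700 = [0.0293 + 0.0240] / 0.1700 = 0.3134 which rounds to 0.31
d₂ = d₁ − σ√T = 0.3134 − 0.1700 = 0.1434 which rounds to 0.14
e^(−qT) = e^(−0.006·0.25) = 0.9985;  e^(−rT) = e^(−0.044·0.25) = 0.9891
P = 336·0.9891·N(-0.14) − 346·0.9985·N(-0.31) = 336·0.9891·0.4443 − 346·0.9985·0.3783 = 147.6576 − 130.6955 = 16.9621

$16.96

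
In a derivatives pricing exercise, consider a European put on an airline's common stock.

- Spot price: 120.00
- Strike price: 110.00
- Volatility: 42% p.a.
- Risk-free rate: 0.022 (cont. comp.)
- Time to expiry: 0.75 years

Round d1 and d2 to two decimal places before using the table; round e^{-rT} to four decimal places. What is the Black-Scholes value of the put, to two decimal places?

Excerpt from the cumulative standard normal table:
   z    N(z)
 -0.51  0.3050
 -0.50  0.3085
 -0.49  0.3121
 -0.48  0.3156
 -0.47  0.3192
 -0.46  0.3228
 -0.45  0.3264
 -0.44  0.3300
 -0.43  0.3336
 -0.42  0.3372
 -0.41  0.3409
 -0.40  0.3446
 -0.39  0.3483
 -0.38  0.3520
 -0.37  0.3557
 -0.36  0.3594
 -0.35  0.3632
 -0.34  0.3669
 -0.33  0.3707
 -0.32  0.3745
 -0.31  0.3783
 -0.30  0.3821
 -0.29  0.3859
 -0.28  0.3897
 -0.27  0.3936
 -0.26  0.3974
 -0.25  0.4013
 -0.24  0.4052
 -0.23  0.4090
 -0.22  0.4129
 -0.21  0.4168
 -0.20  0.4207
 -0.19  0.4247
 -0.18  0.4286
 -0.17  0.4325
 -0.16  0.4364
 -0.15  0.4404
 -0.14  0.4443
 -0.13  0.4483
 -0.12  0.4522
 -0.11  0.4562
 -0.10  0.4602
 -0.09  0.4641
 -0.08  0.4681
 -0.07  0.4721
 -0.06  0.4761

T = 0.75;  σ√T = 0.3637
d₁ = [ln(120/110) + (0.022 + 0.42²/2)·0.75] / 0.3637 = [0.0870 + 0.0827] / 0.3637 = 0.4664 which rounds to 0.47
d₂ = d₁ − σ√T = 0.4664 − 0.3637 = 0.1027 which rounds to 0.10
exp(−rT) = exp(−0.022·0.75) = 0.9836
P = 110·0.9836·N(-0.10) − 120·N(-0.47) = 110·0.9836·0.4602 − 120·0.3192 = 49.7918 − 38.3040 = 11.4878

11.49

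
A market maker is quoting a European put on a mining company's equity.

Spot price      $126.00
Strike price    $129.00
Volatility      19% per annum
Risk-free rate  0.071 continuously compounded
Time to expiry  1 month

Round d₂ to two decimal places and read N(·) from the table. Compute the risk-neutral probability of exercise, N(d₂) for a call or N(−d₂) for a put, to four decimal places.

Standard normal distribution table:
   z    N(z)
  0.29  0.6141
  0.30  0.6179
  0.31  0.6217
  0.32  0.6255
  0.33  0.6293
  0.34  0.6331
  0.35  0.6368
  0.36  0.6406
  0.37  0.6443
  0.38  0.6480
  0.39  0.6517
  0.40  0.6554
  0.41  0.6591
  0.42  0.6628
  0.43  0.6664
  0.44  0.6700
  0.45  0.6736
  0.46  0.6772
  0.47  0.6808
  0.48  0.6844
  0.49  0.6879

T = 0.08333;  σ√T = 0.0548
d₁ = [ln(126/129) + (0.071 + 0.19²/2)·0.08333] / 0.0548 = [-0.0235 + 0.0074] / 0.0548 = -0.2937 → -0.29
d₂ = d₁ − σ√T = -0.2937 − 0.0548 = -0.3486 → -0.35
Pr(exercise) under Q = N(−d₂) = N(0.35) = 0.6368

0.6368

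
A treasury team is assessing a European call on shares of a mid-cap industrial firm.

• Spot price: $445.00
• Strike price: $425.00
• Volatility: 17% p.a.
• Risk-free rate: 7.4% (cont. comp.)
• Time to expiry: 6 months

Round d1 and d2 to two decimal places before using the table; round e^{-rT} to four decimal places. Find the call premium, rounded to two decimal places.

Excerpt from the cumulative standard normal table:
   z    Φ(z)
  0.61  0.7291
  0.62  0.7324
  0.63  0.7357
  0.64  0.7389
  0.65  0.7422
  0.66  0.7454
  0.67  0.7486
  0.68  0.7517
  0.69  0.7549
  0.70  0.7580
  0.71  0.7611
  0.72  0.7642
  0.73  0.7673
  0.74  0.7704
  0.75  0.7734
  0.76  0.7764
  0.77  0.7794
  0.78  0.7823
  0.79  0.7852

$42.84

T = 0.5;  σ√T = 0.1202
ln(S/K) + (r + σ²/2)T = ln(445/425) + (0.074 + 0.17²/2)·0.5 = 0.0460 + 0.0442 = 0.0902
d₁ = 0.0902 / 0.1202 = 0.7504 → 0.75
d₂ = d₁ − σ√T = 0.7504 − 0.1202 = 0.6302 → 0.63
e^(−rT) = e^(−0.074·0.5) = 0.9637
C = 445·N(0.75) − 425·0.9637·N(0.63) = 445·0.7734 − 425·0.9637·0.7357 = 344.1630 − 301.3225 = 42.8405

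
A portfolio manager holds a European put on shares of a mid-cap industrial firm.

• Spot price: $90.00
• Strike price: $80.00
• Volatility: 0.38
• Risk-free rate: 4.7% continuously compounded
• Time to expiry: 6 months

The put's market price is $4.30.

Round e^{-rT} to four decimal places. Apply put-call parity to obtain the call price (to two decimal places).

$16.16

exp(−rT) = exp(−0.047·0.5) = 0.9768
Put-call parity: C − P = S − K·e^(−rT) = 90 − 80·0.9768 = 90 − 78.1440 = 11.8560
C = P + (C − P) = 4.30 + (11.8560) = 16.1560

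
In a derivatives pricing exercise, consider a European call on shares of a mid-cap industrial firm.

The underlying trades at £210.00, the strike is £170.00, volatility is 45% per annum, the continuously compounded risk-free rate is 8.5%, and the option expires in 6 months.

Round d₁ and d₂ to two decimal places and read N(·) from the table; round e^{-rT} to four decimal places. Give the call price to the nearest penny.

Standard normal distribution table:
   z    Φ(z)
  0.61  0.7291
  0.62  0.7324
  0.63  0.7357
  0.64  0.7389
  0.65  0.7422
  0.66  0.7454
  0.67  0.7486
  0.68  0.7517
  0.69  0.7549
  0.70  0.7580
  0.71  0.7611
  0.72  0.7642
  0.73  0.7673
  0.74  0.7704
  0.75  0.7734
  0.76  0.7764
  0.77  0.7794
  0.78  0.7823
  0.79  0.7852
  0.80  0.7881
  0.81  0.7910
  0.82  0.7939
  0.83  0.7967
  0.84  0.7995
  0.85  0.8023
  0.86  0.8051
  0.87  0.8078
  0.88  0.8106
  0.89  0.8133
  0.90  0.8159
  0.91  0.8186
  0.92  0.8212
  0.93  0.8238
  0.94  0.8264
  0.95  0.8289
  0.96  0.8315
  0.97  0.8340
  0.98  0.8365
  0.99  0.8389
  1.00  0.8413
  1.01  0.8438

£54.23

σ√T = 0.45 × 0.7071 = 0.3182
ln(S/K) + (r + σ²/2)T = ln(210/170) + (0.085 + 0.45²/2)·0.5 = 0.2113 + 0.0931 = 0.3044
d₁ = 0.3044 / 0.3182 = 0.9567 → 0.96
d₂ = d₁ − σ√T = 0.9567 − 0.3182 = 0.6385 → 0.64
e^(−rT) = e^(−0.085·0.5) = 0.9584
N(d₁) = N(0.96) = 0.8315;  N(d₂) = N(0.64) = 0.7389
C = 210·0.8315 − 170·0.9584·0.7389 = 174.6150 − 120.3875 = 54.2275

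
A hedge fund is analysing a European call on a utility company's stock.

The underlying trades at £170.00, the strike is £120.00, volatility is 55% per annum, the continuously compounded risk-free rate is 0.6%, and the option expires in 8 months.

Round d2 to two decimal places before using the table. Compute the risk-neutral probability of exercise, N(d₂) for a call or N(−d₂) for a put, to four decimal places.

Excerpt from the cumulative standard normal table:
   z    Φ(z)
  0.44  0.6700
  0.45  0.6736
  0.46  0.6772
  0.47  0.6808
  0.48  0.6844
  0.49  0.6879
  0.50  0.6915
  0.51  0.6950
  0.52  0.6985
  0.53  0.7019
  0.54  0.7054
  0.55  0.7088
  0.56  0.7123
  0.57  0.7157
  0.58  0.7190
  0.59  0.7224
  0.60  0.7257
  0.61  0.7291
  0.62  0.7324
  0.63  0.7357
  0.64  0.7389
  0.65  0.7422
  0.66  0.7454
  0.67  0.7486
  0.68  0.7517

T = 0.6667;  σ√T = 0.4491
ln(S/K) + (r + σ²/2)T = ln(170/120) + (0.006 + 0.55²/2)·0.6667 = 0.3483 + 0.1048 = 0.4531
d₁ = 0.4531 / 0.4491 = 1.0091 ⇒ 1.01
d₂ = d₁ − σ√T = 1.0091 − 0.4491 = 0.5600 ⇒ 0.56
Pr(exercise) under Q = N(d₂) = 0.7123

0.7123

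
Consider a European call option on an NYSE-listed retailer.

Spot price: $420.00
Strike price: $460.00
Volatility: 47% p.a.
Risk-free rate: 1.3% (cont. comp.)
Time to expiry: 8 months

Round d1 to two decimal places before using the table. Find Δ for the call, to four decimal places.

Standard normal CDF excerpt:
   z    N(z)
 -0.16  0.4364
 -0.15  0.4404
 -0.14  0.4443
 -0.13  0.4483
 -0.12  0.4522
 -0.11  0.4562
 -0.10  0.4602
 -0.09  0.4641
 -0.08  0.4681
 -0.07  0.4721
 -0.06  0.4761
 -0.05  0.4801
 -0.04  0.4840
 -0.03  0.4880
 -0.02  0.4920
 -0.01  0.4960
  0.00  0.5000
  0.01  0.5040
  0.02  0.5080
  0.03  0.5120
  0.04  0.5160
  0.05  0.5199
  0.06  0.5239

σ√T = 0.47 × 0.8165 = 0.3838
d₁ = [ln(420/460) + (0.013 + 0.47²/2)·0.6667] / 0.3838 = [-0.0910 + 0.0823] / 0.3838 = -0.0226 ≈ -0.02
N(d₁) = N(-0.02) = 0.4920
Δ_call = N(d₁) = 0.4920

0.4920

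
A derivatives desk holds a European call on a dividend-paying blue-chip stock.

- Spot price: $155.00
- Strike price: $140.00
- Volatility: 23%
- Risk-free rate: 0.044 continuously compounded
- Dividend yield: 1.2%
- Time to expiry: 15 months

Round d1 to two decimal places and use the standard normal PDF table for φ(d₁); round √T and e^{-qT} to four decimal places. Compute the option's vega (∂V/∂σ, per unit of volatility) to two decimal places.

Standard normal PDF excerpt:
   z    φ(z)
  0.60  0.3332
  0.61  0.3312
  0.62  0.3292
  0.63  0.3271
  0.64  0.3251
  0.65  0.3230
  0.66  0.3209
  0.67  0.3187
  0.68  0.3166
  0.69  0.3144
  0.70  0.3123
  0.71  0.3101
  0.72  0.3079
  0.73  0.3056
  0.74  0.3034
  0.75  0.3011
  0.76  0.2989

T = 1.25;  σ√T = 0.2571
d₁ = [ln(155/140) + (0.044 − 0.012 + 0.23²/2)·1.25] / 0.2571 = [0.1018 + 0.0731] / 0.2571 = 0.6799 → 0.68
√T = √1.25 = 1.1180
φ(d₁) = φ(0.68) = 0.3166
e^(−qT) = e^(−0.012·1.25) = 0.9851
vega = S·e^(−qT)·φ(d₁)·√T = 155·0.9851·0.3166·1.1180 = 54.0461

54.05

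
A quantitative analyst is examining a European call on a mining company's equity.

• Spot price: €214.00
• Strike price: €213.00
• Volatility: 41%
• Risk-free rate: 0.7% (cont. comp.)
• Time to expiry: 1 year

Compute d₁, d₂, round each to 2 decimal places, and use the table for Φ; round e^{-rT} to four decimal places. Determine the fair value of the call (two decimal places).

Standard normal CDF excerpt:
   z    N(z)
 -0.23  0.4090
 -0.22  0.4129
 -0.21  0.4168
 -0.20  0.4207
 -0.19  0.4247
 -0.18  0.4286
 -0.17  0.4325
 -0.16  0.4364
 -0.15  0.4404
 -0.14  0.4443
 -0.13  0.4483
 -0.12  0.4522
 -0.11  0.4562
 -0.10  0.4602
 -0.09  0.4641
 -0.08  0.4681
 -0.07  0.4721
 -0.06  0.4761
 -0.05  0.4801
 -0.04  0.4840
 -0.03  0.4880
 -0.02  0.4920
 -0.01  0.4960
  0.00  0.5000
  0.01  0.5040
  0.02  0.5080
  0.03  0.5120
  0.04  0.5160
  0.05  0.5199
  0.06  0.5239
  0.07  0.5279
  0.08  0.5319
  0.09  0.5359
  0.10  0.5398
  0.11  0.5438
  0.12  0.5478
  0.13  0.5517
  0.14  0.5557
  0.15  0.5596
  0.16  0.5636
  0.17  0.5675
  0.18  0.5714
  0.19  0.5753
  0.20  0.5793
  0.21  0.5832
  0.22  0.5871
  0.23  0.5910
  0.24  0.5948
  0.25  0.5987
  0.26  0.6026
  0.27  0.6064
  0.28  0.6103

€35.82

σ√T = 0.41 × 1.0000 = 0.4100
d₁ = [ln(214/213) + (0.007 + 0.41²/2)·1] / 0.4100 = [0.0047 + 0.0910] / 0.4100 = 0.2335 ⇒ 0.23
d₂ = d₁ − σ√T = 0.2335 − 0.4100 = -0.1765 ⇒ -0.18
exp(−rT) = exp(−0.007·1) = 0.9930
C = 214·N(0.23) − 213·0.9930·N(-0.18) = 214·0.5910 − 213·0.9930·0.4286 = 126.4740 − 90.6528 = 35.8212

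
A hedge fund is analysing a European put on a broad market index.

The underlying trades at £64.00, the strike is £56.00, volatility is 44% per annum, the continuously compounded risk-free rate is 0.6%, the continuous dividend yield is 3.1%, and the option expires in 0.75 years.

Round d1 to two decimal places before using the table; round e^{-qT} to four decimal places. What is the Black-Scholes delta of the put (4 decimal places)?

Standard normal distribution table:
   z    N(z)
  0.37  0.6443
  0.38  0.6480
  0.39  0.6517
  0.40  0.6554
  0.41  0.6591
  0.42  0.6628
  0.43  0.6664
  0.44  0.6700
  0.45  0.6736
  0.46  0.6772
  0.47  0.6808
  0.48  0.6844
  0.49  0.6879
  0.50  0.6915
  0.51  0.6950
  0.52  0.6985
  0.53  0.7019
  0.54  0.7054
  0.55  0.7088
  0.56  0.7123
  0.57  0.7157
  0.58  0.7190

-0.3049

σ√T = 0.44·√0.75 = 0.3811
ln(S/K) + (r − q + σ²/2)T = ln(64/56) + (0.006 − 0.031 + 0.44²/2)·0.75 = 0.1335 + 0.0539 = 0.1874
d₁ = 0.1874 / 0.3811 = 0.4917 ⇒ 0.49
N(d₁) = N(0.49) = 0.6879
Δ_put = exp(−qT)·(N(d₁) − 1) = 0.9770·(0.6879 − 1) = -0.3049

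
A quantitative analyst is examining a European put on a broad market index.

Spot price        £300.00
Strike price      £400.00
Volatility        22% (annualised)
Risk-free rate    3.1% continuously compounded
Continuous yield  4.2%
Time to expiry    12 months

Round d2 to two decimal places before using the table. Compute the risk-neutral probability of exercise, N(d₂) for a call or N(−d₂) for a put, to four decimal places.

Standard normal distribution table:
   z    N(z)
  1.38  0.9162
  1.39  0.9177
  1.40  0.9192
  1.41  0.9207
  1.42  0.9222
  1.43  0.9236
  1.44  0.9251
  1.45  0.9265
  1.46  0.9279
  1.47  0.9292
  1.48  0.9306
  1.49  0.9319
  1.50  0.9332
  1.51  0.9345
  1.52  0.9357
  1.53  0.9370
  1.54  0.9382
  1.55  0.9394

σ√T = 0.22 × 1.0000 = 0.2200
ln(S/K) + (r − q + σ²/2)T = ln(300/400) + (0.031 − 0.042 + 0.22²/2)·1 = -0.2877 + 0.0132 = -0.2745
d₁ = -0.2745 / 0.2200 = -1.2476 which rounds to -1.25
d₂ = d₁ − σ√T = -1.2476 − 0.2200 = -1.4676 which rounds to -1.47
Pr(exercise) under Q = N(−d₂) = N(1.47) = 0.9292

0.9292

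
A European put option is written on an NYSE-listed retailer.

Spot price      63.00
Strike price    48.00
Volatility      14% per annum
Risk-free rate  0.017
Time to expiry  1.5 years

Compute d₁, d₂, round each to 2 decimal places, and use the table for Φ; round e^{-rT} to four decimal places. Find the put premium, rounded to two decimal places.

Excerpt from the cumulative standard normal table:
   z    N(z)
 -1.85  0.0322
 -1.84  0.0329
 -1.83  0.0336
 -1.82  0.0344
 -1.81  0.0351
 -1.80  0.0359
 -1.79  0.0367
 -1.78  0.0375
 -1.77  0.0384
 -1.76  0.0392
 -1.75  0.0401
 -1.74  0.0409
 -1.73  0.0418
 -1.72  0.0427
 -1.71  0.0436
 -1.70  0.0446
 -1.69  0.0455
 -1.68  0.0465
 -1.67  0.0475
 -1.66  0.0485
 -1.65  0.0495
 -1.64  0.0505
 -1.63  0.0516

σ√T = 0.14 × 1.2247 = 0.1715
ln(S/K) + (r + σ²/2)T = ln(63/48) + (0.017 + 0.14²/2)·1.5 = 0.2719 + 0.0402 = 0.3121
d₁ = 0.3121 / 0.1715 = 1.8204 ≈ 1.82
d₂ = d₁ − σ√T = 1.8204 − 0.1715 = 1.6489 ≈ 1.65
exp(−rT) = exp(−0.017·1.5) = 0.9748
P = 48·0.9748·N(-1.65) − 63·N(-1.82) = 48·0.9748·0.0495 − 63·0.0344 = 2.3161 − 2.1672 = 0.1489

0.15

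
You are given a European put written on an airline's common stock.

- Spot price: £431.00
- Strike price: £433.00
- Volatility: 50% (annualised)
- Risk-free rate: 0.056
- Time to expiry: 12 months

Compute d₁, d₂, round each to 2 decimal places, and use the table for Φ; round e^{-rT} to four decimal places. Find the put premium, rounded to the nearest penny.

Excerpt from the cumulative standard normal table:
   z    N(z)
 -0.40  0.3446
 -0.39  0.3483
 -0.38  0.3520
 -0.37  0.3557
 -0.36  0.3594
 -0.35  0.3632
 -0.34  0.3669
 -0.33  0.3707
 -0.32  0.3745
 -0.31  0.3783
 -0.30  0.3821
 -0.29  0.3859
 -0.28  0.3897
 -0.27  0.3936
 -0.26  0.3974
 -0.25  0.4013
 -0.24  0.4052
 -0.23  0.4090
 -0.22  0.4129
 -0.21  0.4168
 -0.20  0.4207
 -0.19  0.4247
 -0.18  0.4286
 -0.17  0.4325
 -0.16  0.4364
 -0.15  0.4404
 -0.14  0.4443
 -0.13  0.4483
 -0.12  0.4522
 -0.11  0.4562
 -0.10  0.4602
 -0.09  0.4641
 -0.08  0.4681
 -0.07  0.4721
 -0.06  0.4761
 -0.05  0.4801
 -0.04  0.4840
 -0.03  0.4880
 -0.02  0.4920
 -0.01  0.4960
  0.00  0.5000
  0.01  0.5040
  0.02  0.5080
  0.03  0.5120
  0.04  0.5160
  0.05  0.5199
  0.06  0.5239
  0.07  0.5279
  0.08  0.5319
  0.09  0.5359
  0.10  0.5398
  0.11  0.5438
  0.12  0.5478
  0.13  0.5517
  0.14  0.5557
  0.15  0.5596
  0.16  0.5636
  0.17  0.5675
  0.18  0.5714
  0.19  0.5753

σ√T = 0.5 × 1.0000 = 0.5000
d₁ = [ln(431/433) + (0.056 + ½·0.5²)·1] / (σ√T) = (-0.0046 + 0.1810) / 0.5000 = 0.3527 which rounds to 0.35
d₂ = 0.3527 − 0.5000 = -0.1473 which rounds to -0.15
exp(−rT) = exp(−0.056·1) = 0.9455
N(−d₂) = N(0.15) = 0.5596;  N(−d₁) = N(-0.35) = 0.3632
P = 433·0.9455·0.5596 − 431·0.3632 = 229.1011 − 156.5392 = 72.5619

£72.56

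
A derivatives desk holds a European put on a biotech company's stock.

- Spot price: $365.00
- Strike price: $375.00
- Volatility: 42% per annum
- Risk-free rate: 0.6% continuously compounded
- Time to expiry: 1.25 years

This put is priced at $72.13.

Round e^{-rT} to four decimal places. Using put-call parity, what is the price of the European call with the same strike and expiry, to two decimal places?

$64.94

exp(−rT) = exp(−0.006·1.25) = 0.9925
Put-call parity: C − P = S − K·e^(−rT) = 365 − 375·0.9925 = 365 − 372.1875 = -7.1875
C = P + (C − P) = 72.13 + (-7.1875) = 64.9425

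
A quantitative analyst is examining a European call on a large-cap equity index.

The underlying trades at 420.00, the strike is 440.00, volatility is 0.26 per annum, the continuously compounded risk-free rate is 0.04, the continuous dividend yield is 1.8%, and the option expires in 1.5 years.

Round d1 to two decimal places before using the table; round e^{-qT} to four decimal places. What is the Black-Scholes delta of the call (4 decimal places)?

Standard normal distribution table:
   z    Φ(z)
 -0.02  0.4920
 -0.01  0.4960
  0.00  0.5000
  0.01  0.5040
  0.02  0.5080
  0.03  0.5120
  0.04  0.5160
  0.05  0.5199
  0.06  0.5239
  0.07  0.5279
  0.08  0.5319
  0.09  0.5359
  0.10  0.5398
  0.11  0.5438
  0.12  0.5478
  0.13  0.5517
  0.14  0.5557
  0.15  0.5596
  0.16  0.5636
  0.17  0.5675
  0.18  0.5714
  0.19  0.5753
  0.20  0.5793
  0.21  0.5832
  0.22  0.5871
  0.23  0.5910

0.5332

σ√T = 0.26·√1.5 = 0.3184
d₁ = [ln(420/440) + (0.04 − 0.018 + 0.26²/2)·1.5] / 0.3184 = [-0.0465 + 0.0837] / 0.3184 = 0.1168 ⇒ 0.12
N(d₁) = N(0.12) = 0.5478
Δ_call = e^(−qT)·N(d₁) = 0.9734·0.5478 = 0.5332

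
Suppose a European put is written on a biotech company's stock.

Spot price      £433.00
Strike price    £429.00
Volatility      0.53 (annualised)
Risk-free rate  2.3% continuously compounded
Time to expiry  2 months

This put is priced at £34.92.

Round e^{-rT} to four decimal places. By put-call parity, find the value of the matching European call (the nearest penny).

exp(−rT) = exp(−0.023·0.1667) = 0.9962
Put-call parity: C − P = S − K·e^(−rT) = 433 − 429·0.9962 = 433 − 427.3698 = 5.6302
C = P + (C − P) = 34.92 + (5.6302) = 40.5502

£40.55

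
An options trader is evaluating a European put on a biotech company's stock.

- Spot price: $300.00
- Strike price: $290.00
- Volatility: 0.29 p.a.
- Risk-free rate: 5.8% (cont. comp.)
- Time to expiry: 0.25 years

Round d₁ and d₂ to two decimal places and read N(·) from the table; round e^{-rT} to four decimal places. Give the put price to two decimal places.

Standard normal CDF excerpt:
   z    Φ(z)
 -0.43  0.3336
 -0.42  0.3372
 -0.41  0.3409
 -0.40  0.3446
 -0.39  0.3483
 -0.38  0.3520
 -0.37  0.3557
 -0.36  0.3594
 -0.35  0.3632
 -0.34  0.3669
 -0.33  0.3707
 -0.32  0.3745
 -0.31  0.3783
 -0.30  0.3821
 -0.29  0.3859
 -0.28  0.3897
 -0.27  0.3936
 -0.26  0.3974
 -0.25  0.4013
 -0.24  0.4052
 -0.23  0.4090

$11.32

T = 0.25;  σ√T = 0.1450
d₁ = [ln(300/290) + (0.058 + 0.29²/2)·0.25] / 0.1450 = [0.0339 + 0.0250] / 0.1450 = 0.4063 which rounds to 0.41
d₂ = d₁ − σ√T = 0.4063 − 0.1450 = 0.2613 which rounds to 0.26
e^(−rT) = e^(−0.058·0.25) = 0.9856
N(−d₂) = N(-0.26) = 0.3974;  N(−d₁) = N(-0.41) = 0.3409
P = 290·0.9856·0.3974 − 300·0.3409 = 113.5865 − 102.2700 = 11.3165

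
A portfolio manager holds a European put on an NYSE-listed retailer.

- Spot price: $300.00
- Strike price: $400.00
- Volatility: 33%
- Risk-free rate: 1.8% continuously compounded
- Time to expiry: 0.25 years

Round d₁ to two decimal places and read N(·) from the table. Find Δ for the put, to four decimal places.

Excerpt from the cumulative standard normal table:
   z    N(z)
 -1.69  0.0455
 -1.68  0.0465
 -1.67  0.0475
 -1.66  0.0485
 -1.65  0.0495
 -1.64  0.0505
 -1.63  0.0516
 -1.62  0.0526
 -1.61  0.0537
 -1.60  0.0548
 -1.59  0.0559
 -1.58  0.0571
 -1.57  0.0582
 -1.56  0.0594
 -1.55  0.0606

σ√T = 0.33·√0.25 = 0.1650
d₁ = [ln(300/400) + (0.018 + 0.33²/2)·0.25] / 0.1650 = [-0.2877 + 0.0181] / 0.1650 = -1.6338 → -1.63
N(d₁) = N(-1.63) = 0.0516
Δ_put = N(d₁) − 1 = 0.0516 − 1 = -0.9484

-0.9484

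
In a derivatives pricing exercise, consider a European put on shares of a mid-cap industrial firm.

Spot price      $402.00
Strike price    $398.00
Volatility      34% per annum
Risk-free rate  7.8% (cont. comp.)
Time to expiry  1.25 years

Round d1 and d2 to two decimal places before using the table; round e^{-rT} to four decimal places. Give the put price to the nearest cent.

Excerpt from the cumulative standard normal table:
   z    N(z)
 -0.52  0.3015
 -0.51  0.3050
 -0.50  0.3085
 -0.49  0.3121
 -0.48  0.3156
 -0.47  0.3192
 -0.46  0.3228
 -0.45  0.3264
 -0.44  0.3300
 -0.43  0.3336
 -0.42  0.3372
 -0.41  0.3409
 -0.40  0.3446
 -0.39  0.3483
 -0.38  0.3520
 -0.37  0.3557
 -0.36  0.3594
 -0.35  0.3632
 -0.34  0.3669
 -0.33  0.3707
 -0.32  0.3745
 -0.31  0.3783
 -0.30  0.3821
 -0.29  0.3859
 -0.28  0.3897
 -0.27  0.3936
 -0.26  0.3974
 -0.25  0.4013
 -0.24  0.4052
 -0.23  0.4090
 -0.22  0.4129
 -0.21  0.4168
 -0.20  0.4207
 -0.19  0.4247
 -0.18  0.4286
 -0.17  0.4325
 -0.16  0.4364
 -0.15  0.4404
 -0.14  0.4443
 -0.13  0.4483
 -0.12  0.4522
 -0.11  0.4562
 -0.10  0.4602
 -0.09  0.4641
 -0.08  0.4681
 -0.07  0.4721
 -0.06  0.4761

σ√T = 0.34·√1.25 = 0.3801
d₁ = [ln(402/398) + (0.078 + ½·0.34²)·1.25] / (σ√T) = (0.0100 + 0.1698) / 0.3801 = 0.4729 which rounds to 0.47
d₂ = 0.4729 − 0.3801 = 0.0927 which rounds to 0.09
e^(−rT) = e^(−0.078·1.25) = 0.9071
N(−d₂) = N(-0.09) = 0.4641;  N(−d₁) = N(-0.47) = 0.3192
P = 398·0.9071·0.4641 − 402·0.3192 = 167.5521 − 128.3184 = 39.2337

$39.23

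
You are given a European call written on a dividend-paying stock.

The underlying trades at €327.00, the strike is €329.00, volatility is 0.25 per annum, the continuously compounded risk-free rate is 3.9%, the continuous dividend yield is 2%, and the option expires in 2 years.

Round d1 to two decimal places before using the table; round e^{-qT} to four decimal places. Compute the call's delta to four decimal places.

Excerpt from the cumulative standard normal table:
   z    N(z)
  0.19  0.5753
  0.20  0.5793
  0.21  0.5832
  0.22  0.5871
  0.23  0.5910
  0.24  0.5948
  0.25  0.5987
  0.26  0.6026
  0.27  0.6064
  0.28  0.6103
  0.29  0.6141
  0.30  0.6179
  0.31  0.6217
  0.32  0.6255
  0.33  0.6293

σ√T = 0.25 × 1.4142 = 0.3536
d₁ = [ln(327/329) + (0.039 − 0.02 + 0.25²/2)·2] / 0.3536 = [-0.0061 + 0.1005] / 0.3536 = 0.2670 ≈ 0.27
N(d₁) = N(0.27) = 0.6064
Δ_call = e^(−qT)·N(d₁) = 0.9608·0.6064 = 0.5826

0.5826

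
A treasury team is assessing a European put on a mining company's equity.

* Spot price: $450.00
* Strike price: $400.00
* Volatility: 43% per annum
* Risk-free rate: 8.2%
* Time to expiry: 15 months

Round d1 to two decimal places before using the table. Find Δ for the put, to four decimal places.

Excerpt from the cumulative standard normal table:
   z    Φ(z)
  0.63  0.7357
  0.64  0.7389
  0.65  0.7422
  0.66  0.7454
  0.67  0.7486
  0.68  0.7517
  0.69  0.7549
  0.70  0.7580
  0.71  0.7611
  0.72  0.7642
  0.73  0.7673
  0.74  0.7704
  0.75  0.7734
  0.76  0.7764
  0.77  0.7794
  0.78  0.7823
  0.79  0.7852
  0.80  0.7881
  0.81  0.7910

-0.2420

T = 1.25;  σ√T = 0.4808
ln(S/K) + (r + σ²/2)T = ln(450/400) + (0.082 + 0.43²/2)·1.25 = 0.1178 + 0.2181 = 0.3358
d₁ = 0.3358 / 0.4808 = 0.6986 ≈ 0.70
N(d₁) = N(0.70) = 0.7580
Δ_put = N(d₁) − 1 = 0.7580 − 1 = -0.2420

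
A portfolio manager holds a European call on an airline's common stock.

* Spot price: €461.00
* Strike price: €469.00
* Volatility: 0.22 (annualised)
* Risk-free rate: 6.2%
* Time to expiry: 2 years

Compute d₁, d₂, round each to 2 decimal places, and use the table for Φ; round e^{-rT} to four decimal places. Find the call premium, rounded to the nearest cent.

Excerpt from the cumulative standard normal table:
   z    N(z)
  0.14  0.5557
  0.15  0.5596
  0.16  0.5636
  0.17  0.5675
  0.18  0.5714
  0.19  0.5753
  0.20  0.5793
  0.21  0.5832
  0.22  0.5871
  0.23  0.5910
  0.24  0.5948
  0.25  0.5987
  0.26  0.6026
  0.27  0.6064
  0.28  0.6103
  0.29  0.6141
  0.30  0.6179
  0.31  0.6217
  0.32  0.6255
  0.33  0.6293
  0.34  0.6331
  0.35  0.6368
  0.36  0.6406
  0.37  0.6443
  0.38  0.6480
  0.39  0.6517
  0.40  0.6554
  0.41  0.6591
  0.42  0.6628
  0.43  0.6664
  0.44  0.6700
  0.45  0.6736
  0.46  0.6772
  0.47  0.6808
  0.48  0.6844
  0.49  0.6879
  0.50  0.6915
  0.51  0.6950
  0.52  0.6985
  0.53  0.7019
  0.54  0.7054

€80.43

T = 2;  σ√T = 0.3111
d₁ = [ln(461/469) + (0.062 + ½·0.22²)·2] / (σ√T) = (-0.0172 + 0.1724) / 0.3111 = 0.4988 ≈ 0.50
d₂ = 0.4988 − 0.3111 = 0.1877 ≈ 0.19
e^(−rT) = e^(−0.062·2) = 0.8834
N(d₁) = N(0.50) = 0.6915;  N(d₂) = N(0.19) = 0.5753
C = 461·0.6915 − 469·0.8834·0.5753 = 318.7815 − 238.3552 = 80.4263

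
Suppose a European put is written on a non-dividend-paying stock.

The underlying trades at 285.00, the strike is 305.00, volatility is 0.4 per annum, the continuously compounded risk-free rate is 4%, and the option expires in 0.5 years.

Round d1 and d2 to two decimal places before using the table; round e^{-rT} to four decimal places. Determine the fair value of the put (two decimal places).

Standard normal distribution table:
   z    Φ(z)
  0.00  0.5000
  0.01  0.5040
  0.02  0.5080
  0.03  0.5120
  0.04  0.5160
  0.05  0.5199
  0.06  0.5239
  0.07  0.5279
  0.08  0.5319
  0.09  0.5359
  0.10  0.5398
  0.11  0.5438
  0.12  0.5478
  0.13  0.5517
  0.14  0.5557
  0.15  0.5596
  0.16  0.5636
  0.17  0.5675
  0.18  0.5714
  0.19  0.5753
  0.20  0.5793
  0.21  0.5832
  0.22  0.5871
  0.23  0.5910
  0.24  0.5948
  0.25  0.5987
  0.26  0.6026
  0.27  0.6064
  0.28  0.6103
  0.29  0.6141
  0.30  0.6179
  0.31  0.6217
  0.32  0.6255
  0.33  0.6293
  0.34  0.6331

σ√T = 0.4 × 0.7071 = 0.2828
d₁ = [ln(285/305) + (0.04 + 0.4²/2)·0.5] / 0.2828 = [-0.0678 + 0.0600] / 0.2828 = -0.0277 ≈ -0.03
d₂ = d₁ − σ√T = -0.0277 − 0.2828 = -0.3105 ≈ -0.31
exp(−rT) = exp(−0.04·0.5) = 0.9802
P = 305·0.9802·N(0.31) − 285·N(0.03) = 305·0.9802·0.6217 − 285·0.5120 = 185.8641 − 145.9200 = 39.9441

39.94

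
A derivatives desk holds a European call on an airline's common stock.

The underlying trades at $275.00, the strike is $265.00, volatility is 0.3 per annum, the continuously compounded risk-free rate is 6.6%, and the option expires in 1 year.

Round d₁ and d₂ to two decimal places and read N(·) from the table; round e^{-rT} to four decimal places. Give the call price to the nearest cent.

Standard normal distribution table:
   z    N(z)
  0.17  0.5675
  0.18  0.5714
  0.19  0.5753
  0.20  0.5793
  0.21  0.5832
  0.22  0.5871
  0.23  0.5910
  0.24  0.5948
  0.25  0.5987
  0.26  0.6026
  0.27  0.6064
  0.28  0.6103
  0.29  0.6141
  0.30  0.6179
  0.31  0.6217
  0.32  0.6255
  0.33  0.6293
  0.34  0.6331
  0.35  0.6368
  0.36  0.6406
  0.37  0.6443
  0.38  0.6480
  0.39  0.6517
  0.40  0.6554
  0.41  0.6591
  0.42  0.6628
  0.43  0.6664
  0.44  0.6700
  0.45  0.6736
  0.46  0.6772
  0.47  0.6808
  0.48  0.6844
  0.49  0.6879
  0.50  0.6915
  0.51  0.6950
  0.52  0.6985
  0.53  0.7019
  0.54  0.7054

$46.46

T = 1;  σ√T = 0.3000
d₁ = [ln(275/265) + (0.066 + 0.3²/2)·1] / 0.3000 = [0.0370 + 0.1110] / 0.3000 = 0.4935 ≈ 0.49
d₂ = d₁ − σ√T = 0.4935 − 0.3000 = 0.1935 ≈ 0.19
e^(−rT) = e^(−0.066·1) = 0.9361
N(d₁) = N(0.49) = 0.6879;  N(d₂) = N(0.19) = 0.5753
C = 275·0.6879 − 265·0.9361·0.5753 = 189.1725 − 142.7127 = 46.4598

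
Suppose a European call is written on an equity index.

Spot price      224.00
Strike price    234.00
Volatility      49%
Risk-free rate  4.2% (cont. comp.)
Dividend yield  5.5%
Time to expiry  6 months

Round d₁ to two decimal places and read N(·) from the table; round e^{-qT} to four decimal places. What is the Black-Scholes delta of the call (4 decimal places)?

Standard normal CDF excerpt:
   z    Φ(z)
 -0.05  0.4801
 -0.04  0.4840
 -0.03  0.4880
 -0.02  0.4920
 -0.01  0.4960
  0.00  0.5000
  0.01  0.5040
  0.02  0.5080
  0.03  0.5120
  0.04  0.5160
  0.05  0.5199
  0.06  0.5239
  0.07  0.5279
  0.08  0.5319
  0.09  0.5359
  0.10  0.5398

0.4981

σ√T = 0.49·√0.5 = 0.3465
d₁ = [ln(224/234) + (0.042 − 0.055 + 0.49²/2)·0.5] / 0.3465 = [-0.0437 + 0.0535] / 0.3465 = 0.0284 ≈ 0.03
N(d₁) = N(0.03) = 0.5120
Δ_call = e^(−qT)·N(d₁) = 0.9729·0.5120 = 0.4981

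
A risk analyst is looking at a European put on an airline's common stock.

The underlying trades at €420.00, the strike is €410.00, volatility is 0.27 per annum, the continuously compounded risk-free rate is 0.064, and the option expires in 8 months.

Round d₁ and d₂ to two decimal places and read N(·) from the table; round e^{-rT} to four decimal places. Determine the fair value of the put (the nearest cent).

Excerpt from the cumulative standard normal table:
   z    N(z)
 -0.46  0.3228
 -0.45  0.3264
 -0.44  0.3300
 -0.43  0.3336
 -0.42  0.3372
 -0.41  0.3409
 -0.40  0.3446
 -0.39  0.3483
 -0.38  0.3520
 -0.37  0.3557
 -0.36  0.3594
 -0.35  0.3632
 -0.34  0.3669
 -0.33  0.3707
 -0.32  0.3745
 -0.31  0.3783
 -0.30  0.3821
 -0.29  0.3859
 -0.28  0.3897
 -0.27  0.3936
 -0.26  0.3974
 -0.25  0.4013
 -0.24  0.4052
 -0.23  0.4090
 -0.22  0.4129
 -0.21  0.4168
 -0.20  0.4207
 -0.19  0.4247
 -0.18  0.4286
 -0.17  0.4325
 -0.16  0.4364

€23.67

T = 0.6667;  σ√T = 0.2205
d₁ = [ln(420/410) + (0.064 + 0.27²/2)·0.6667] / 0.2205 = [0.0241 + 0.0670] / 0.2205 = 0.4131 ⇒ 0.41
d₂ = d₁ − σ√T = 0.4131 − 0.2205 = 0.1926 ⇒ 0.19
e^(−rT) = e^(−0.064·0.6667) = 0.9582
N(−d₂) = N(-0.19) = 0.4247;  N(−d₁) = N(-0.41) = 0.3409
P = 410·0.9582·0.4247 − 420·0.3409 = 166.8485 − 143.1780 = 23.6705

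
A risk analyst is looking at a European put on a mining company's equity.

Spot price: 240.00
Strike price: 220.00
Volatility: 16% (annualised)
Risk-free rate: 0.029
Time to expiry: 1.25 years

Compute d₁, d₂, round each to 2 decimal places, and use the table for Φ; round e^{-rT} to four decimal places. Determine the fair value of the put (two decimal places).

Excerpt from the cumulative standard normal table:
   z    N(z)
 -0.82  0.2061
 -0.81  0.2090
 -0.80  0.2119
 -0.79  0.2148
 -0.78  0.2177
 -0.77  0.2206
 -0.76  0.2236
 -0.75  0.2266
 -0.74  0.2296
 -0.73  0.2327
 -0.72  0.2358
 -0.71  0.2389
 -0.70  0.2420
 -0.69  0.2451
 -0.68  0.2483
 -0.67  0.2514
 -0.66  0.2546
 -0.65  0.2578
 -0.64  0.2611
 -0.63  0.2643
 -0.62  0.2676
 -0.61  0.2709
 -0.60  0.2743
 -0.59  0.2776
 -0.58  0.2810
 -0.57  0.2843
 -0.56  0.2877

σ√T = 0.16 × 1.1180 = 0.1789
d₁ = [ln(240/220) + (0.029 + 0.16²/2)·1.25] / 0.1789 = [0.0870 + 0.0523] / 0.1789 = 0.7785 ≈ 0.78
d₂ = d₁ − σ√T = 0.7785 − 0.1789 = 0.5996 ≈ 0.60
e^(−rT) = e^(−0.029·1.25) = 0.9644
N(−d₂) = N(-0.60) = 0.2743;  N(−d₁) = N(-0.78) = 0.2177
P = 220·0.9644·0.2743 − 240·0.2177 = 58.1977 − 52.2480 = 5.9497

5.95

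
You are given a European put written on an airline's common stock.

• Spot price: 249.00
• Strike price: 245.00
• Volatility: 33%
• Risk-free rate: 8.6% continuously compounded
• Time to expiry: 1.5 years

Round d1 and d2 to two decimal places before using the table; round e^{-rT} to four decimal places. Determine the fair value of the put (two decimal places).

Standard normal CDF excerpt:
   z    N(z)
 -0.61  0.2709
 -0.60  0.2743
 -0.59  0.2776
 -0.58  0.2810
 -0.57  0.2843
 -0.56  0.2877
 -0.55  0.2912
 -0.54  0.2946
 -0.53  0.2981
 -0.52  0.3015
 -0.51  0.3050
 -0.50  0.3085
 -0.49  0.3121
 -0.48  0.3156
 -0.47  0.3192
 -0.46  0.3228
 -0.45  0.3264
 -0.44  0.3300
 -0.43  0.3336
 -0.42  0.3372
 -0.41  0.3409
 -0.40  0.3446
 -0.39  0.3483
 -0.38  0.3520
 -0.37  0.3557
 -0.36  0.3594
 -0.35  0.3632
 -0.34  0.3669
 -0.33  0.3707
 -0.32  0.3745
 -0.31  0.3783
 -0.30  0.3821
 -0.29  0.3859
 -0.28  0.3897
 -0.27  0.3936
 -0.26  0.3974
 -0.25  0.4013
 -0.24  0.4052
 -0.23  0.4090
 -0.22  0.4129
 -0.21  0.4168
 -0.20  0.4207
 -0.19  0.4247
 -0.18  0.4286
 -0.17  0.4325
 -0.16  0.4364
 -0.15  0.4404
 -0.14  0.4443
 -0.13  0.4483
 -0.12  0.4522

T = 1.5;  σ√T = 0.4042
ln(S/K) + (r + σ²/2)T = ln(249/245) + (0.086 + 0.33²/2)·1.5 = 0.0162 + 0.2107 = 0.2269
d₁ = 0.2269 / 0.4042 = 0.5613 → 0.56
d₂ = d₁ − σ√T = 0.5613 − 0.4042 = 0.1572 → 0.16
exp(−rT) = exp(−0.086·1.5) = 0.8790
N(−d₂) = N(-0.16) = 0.4364;  N(−d₁) = N(-0.56) = 0.2877
P = 245·0.8790·0.4364 − 249·0.2877 = 93.9809 − 71.6373 = 22.3436

22.34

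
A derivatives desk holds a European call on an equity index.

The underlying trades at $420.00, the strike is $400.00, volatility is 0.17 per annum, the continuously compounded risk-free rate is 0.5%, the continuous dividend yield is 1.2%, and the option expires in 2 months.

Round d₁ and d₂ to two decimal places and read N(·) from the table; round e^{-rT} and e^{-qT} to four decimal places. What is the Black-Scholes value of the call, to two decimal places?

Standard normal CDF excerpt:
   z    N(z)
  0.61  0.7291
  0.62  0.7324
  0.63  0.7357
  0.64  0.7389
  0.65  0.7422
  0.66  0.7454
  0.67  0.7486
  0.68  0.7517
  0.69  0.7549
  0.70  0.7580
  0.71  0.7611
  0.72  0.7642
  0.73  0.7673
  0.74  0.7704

T = 0.1667;  σ√T = 0.0694
d₁ = [ln(420/400) + (0.005 − 0.012 + 0.17²/2)·0.1667] / 0.0694 = [0.0488 + 0.0012] / 0.0694 = 0.7209 ≈ 0.72
d₂ = d₁ − σ√T = 0.7209 − 0.0694 = 0.6515 ≈ 0.65
e^(−qT) = e^(−0.012·0.1667) = 0.9980;  e^(−rT) = e^(−0.005·0.1667) = 0.9992
C = 420·0.9980·N(0.72) − 400·0.9992·N(0.65) = 420·0.9980·0.7642 − 400·0.9992·0.7422 = 320.3221 − 296.6425 = 23.6796

$23.68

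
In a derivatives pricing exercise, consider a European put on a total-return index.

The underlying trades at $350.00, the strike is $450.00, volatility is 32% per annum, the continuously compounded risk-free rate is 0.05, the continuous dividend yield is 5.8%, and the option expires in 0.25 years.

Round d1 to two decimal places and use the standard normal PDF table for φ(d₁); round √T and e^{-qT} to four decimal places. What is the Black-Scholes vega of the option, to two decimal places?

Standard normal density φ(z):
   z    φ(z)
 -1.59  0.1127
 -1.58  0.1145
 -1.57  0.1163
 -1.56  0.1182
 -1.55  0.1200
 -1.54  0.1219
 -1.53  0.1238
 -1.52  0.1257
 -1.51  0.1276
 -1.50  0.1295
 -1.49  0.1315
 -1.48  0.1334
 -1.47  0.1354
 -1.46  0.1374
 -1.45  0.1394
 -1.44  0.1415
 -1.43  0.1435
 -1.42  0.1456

T = 0.25;  σ√T = 0.1600
d₁ = [ln(350/450) + (0.05 − 0.058 + ½·0.32²)·0.25] / (σ√T) = (-0.2513 + 0.0108) / 0.1600 = -1.5032 → -1.50
√T = √0.25 = 0.5000
φ(d₁) = φ(-1.50) = 0.1295
e^(−qT) = e^(−0.058·0.25) = 0.9856
vega = S·e^(−qT)·φ(d₁)·√T = 350·0.9856·0.1295·0.5000 = 22.3362

22.34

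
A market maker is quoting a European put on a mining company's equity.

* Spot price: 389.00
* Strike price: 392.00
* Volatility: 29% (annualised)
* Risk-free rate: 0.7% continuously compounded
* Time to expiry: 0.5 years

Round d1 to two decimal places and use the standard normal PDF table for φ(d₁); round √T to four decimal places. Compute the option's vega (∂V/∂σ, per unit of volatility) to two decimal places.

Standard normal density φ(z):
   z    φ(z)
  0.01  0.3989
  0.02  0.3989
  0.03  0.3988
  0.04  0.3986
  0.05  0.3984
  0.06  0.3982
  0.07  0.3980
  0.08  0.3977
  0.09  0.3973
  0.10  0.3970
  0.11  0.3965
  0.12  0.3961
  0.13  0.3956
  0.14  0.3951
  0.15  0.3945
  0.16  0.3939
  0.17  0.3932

T = 0.5;  σ√T = 0.2051
d₁ = [ln(389/392) + (0.007 + 0.29²/2)·0.5] / 0.2051 = [-0.0077 + 0.0245] / 0.2051 = 0.0821 which rounds to 0.08
√T = √0.5 = 0.7071
φ(d₁) = φ(0.08) = 0.3977
vega = S·φ(d₁)·√T = 389·0.3977·0.7071 = 109.3921
(The call has the same vega.)

109.39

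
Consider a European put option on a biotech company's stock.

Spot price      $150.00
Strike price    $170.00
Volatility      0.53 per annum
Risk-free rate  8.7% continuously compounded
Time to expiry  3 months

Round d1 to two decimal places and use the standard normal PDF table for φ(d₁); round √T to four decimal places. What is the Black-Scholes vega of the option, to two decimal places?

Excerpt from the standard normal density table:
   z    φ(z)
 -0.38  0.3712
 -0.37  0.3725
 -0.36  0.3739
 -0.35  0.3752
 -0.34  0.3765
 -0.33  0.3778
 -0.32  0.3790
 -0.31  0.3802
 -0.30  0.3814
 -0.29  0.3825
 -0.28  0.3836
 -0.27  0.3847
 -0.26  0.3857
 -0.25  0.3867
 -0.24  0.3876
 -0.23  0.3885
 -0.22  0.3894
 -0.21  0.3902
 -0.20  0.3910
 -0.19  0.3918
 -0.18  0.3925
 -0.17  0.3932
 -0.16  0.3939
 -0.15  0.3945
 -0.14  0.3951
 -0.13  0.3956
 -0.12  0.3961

T = 0.25;  σ√T = 0.2650
d₁ = [ln(150/170) + (0.087 + 0.53²/2)·0.25] / 0.2650 = [-0.1252 + 0.0569] / 0.2650 = -0.2577 → -0.26
√T = √0.25 = 0.5000
φ(d₁) = φ(-0.26) = 0.3857
vega = S·φ(d₁)·√T = 150·0.3857·0.5000 = 28.9275

28.93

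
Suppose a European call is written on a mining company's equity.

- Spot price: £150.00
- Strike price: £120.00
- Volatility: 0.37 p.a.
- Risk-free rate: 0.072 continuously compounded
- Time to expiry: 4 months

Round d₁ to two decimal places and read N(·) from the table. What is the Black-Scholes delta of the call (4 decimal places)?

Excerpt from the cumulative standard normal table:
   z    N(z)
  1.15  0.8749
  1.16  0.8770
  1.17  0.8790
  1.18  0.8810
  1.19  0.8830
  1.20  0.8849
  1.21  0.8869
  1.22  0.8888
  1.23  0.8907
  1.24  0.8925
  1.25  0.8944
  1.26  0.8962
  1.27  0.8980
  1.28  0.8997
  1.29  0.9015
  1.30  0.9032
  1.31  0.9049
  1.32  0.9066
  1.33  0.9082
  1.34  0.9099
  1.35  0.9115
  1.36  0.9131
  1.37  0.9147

0.8962

σ√T = 0.37·√0.3333 = 0.2136
d₁ = [ln(150/120) + (0.072 + 0.37²/2)·0.3333] / 0.2136 = [0.2231 + 0.0468] / 0.2136 = 1.2637 which rounds to 1.26
N(d₁) = N(1.26) = 0.8962
Δ_call = N(d₁) = 0.8962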